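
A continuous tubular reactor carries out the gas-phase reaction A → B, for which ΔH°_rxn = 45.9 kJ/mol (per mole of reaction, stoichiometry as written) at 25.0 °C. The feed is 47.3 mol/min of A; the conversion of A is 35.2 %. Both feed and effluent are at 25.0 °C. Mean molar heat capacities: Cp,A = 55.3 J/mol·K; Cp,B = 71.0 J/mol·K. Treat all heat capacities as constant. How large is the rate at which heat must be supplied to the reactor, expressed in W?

Extent of reaction ξ = 0.352 × 47.3 = 16.65 mol/min
Reaction term: ξ·ΔH°_rxn = 16.65 × 45.9 = 764.22 kJ/min
Q = ΔH = 764.22 kJ/min = 12.737 kW
Heat supplied = 12737 W

Q_in = 12700 W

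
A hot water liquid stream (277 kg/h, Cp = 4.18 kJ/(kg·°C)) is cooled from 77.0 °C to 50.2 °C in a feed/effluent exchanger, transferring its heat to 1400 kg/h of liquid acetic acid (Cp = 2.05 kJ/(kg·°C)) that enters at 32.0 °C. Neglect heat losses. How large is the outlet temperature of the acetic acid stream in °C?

Heat released by hot stream: Q = 277 × 4.18 × (77.0 − 50.2) = 31031 kJ/h
Energy balance on cold side (adiabatic exchanger): Q = ṁ_c·Cp_c·(T_c,out − T_c,in)
T_c,out = 32.0 + 31031/(1400 × 2.05) = 42.812 °C

T_c,out = 42.8 °C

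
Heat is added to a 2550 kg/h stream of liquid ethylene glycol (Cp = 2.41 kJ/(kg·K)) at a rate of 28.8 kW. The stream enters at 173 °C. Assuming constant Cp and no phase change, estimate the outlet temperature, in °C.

Q = 28.8 kW = 103680 kJ/h
ΔT = Q/(ṁ·Cp) = 103680/(2550×2.41) = 16.871 K
T_out = 173 + 16.871 = 189.87 °C

T_out = 190 °C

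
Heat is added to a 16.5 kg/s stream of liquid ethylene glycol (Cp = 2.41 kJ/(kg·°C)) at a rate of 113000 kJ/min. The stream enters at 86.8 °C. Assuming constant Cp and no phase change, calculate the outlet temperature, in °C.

T_out = 134 °C

Q = 113000 kJ/min = 1883.3 kJ/s
ΔT = Q/(ṁ·Cp) = 1883.3/(16.5×2.41) = 47.362 K
T_out = 86.8 + 47.362 = 134.16 °C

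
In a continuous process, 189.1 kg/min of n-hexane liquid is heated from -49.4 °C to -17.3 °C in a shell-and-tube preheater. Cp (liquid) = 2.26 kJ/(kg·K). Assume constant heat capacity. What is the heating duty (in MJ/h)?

Q = 823 MJ/h

Q = ṁ·Cp·ΔT = 189.1 × 2.26 × (-17.3 − -49.4) = 13718 kJ/min
Converting: 13718 / 60 s = 228.64 kW
Heating duty = 823.11 MJ/h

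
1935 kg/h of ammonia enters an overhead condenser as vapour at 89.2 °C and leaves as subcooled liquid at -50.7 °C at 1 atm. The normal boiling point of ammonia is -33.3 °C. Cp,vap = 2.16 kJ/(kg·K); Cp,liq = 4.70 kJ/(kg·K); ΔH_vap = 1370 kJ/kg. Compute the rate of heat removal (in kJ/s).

vapour 89.2→-33.3 °C: -264.6 kJ/kg
condensation at -33.3 °C: -1370 kJ/kg
liquid -33.3→-50.7 °C: -81.78 kJ/kg
Δh = -264.6 + -1370 + -81.78 = -1716.4 kJ/kg
Q = ṁ·Δh = 1935 kg/h × -1716.4 kJ/kg = -3.3212e+06 kJ/h
|Q| = 922.55 kW

Q_c = 923 kJ/s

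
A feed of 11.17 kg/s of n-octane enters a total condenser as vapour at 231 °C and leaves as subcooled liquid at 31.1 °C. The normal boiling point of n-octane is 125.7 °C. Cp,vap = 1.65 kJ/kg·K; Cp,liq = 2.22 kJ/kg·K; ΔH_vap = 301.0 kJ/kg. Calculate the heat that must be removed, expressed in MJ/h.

Q_c = 27500 MJ/h

vapour 231→125.7 °C: -173.74 kJ/kg
condensation at 125.7 °C: -301 kJ/kg
liquid 125.7→31.1 °C: -210.01 kJ/kg
Δh = -173.74 + -301 + -210.01 = -684.76 kJ/kg
Q = ṁ·Δh = 11.17 kg/s × -684.76 kJ/kg = -7648.7 kJ/s
|Q| = 7648.7 kW = 27535 MJ/h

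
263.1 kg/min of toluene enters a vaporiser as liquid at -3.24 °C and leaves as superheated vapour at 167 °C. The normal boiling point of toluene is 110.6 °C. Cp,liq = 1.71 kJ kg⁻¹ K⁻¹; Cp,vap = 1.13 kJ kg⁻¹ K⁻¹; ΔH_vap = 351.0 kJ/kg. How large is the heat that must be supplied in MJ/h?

Q = 9620 MJ/h

liquid -3.24→110.6 °C: 194.67 kJ/kg
vaporisation at 110.6 °C: 351 kJ/kg
vapour 110.6→167 °C: 63.732 kJ/kg
Δh = 194.67 + 351 + 63.732 = 609.4 kJ/kg
Q = ṁ·Δh = 263.1 kg/min × 609.4 kJ/kg = 160330 kJ/min
|Q| = 2672.2 kW = 9620 MJ/h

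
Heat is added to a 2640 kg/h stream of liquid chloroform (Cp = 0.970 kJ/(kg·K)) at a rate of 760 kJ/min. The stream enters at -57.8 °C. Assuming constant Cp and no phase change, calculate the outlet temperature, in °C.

Q = 760 kJ/min = 45600 kJ/h
ΔT = Q/(ṁ·Cp) = 45600/(2640×0.970) = 17.807 K
T_out = -57.8 + 17.807 = -39.993 °C

T_out = -40.0 °C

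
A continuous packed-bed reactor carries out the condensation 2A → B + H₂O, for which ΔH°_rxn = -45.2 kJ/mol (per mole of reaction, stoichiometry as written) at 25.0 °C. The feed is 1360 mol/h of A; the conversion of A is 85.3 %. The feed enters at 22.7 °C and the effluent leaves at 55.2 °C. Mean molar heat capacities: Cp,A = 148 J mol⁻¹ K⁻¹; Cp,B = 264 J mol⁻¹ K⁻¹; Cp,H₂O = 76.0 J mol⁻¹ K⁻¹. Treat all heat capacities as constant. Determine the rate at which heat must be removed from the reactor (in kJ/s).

Extent of reaction ξ = 0.853 × 1360 / 2 = 580.04 mol/h
Reaction term: ξ·ΔH°_rxn = 580.04 × -45.2 = -26218 kJ/h
Sensible, feed 22.7→25 °C: 462.94 kJ/h
Outlet flows (mol/h): A 199.92, B 580.04, H₂O 580.04
Sensible, products 25→55.2 °C: 6849.4 kJ/h
Q = ΔH = -18905 kJ/h = -5.2515 kW
Heat removed = 5.2515 kJ/s

Q_out = 5.25 kJ/s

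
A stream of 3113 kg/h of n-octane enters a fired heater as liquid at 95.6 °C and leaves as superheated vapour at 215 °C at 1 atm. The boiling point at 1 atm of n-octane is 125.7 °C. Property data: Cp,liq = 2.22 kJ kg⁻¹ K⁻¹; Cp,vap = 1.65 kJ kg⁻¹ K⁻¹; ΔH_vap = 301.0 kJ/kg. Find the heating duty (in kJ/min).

liquid 95.6→125.7 °C: 66.822 kJ/kg
vaporisation at 125.7 °C: 301 kJ/kg
vapour 125.7→215 °C: 147.34 kJ/kg
Δh = 66.822 + 301 + 147.34 = 515.17 kJ/kg
Q = ṁ·Δh = 3113 kg/h × 515.17 kJ/kg = 1.6037e+06 kJ/h
|Q| = 445.48 kW = 26729 kJ/min

Q = 26700 kJ/min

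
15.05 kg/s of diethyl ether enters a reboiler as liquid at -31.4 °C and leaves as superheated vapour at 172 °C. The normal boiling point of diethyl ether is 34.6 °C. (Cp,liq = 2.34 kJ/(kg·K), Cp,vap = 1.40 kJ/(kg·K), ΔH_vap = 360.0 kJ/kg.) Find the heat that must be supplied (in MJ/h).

liquid -31.4→34.6 °C: 154.44 kJ/kg
vaporisation at 34.6 °C: 360 kJ/kg
vapour 34.6→172 °C: 192.36 kJ/kg
Δh = 154.44 + 360 + 192.36 = 706.8 kJ/kg
Q = ṁ·Δh = 15.05 kg/s × 706.8 kJ/kg = 10637 kJ/s
|Q| = 10637 kW = 38294 MJ/h

Q = 38300 MJ/h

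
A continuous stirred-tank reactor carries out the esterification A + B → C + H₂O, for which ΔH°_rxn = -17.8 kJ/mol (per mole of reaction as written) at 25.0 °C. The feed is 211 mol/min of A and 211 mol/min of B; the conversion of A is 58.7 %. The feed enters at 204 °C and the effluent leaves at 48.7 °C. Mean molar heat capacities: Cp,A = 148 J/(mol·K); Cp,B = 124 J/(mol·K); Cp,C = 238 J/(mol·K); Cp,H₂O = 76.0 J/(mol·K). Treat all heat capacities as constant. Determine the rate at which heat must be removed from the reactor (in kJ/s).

Extent of reaction ξ = 0.587 × 211 = 123.86 mol/min
Reaction term: ξ·ΔH°_rxn = 123.86 × -17.8 = -2204.7 kJ/min
Sensible, feed 204→25 °C: -10273 kJ/min
Outlet flows (mol/min): A 87.143, B 87.143, C 123.86, H₂O 123.86
Sensible, products 25→48.7 °C: 1483.5 kJ/min
Q = ΔH = -10994 kJ/min = -183.24 kW
Heat removed = 183.24 kJ/s

Q_out = 183 kJ/s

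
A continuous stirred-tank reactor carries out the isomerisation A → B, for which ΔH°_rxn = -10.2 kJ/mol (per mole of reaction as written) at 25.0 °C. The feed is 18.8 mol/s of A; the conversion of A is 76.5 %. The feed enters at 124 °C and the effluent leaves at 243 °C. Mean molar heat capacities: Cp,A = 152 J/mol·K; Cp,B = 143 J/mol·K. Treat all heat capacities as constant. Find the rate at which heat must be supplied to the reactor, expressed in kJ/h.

Q_in = 595000 kJ/h

Extent of reaction ξ = 0.765 × 18.8 = 14.382 mol/s
Reaction term: ξ·ΔH°_rxn = 14.382 × -10.2 = -146.7 kJ/s
Sensible, feed 124→25 °C: -282.9 kJ/s
Outlet flows (mol/s): A 4.418, B 14.382
Sensible, products 25→243 °C: 594.74 kJ/s
Q = ΔH = 165.14 kJ/s = 165.14 kW
Heat supplied = 594510 kJ/h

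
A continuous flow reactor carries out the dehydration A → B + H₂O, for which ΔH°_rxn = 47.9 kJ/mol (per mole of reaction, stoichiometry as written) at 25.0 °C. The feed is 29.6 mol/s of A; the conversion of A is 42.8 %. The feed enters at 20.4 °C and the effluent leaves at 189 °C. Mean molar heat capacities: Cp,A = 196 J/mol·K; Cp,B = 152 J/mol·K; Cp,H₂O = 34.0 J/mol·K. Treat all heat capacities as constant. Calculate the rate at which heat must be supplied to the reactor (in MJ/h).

Q_in = 5630 MJ/h

Extent of reaction ξ = 0.428 × 29.6 = 12.669 mol/s
Reaction term: ξ·ΔH°_rxn = 12.669 × 47.9 = 606.84 kJ/s
Sensible, feed 20.4→25 °C: 26.687 kJ/s
Outlet flows (mol/s): A 16.931, B 12.669, H₂O 12.669
Sensible, products 25→189 °C: 930.69 kJ/s
Q = ΔH = 1564.2 kJ/s = 1564.2 kW
Heat supplied = 5631.2 MJ/h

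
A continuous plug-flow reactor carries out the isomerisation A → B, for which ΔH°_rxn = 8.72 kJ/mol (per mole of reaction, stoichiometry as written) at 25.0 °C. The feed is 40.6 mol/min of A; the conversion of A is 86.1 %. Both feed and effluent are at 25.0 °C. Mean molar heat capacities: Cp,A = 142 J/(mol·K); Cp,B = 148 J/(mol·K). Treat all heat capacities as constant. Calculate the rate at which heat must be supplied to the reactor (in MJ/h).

Q_in = 18.3 MJ/h

Extent of reaction ξ = 0.861 × 40.6 = 34.957 mol/min
Reaction term: ξ·ΔH°_rxn = 34.957 × 8.72 = 304.82 kJ/min
Q = ΔH = 304.82 kJ/min = 5.0804 kW
Heat supplied = 18.289 MJ/h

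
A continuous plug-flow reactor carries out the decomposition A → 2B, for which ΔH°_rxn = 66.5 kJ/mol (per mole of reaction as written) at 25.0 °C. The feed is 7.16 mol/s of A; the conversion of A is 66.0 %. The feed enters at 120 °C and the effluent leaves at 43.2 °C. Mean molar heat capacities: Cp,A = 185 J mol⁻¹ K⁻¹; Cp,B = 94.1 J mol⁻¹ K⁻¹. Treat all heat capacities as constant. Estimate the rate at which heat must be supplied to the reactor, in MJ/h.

Q_in = 766 MJ/h

Extent of reaction ξ = 0.660 × 7.16 = 4.7256 mol/s
Reaction term: ξ·ΔH°_rxn = 4.7256 × 66.5 = 314.25 kJ/s
Sensible, feed 120→25 °C: -125.84 kJ/s
Outlet flows (mol/s): A 2.4344, B 9.4512
Sensible, products 25→43.2 °C: 24.383 kJ/s
Q = ΔH = 212.8 kJ/s = 212.8 kW
Heat supplied = 766.07 MJ/h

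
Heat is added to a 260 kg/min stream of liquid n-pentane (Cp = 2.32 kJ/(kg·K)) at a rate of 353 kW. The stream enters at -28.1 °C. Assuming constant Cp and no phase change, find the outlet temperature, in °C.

T_out = 7.01 °C

Q = 353 kW = 21180 kJ/min
ΔT = Q/(ṁ·Cp) = 21180/(260×2.32) = 35.113 K
T_out = -28.1 + 35.113 = 7.0127 °C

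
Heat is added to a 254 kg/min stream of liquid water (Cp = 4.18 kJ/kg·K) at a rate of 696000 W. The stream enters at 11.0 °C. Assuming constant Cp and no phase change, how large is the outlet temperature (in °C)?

Q = 696000 W = 41760 kJ/min
ΔT = Q/(ṁ·Cp) = 41760/(254×4.18) = 39.332 K
T_out = 11.0 + 39.332 = 50.332 °C

T_out = 50.3 °C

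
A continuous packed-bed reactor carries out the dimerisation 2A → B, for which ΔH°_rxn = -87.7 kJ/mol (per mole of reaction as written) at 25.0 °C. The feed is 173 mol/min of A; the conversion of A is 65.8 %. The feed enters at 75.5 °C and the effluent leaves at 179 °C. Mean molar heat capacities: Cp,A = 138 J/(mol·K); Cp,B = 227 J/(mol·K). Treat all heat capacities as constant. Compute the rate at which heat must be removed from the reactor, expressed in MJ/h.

Extent of reaction ξ = 0.658 × 173 / 2 = 56.917 mol/min
Reaction term: ξ·ΔH°_rxn = 56.917 × -87.7 = -4991.6 kJ/min
Sensible, feed 75.5→25 °C: -1205.6 kJ/min
Outlet flows (mol/min): A 59.166, B 56.917
Sensible, products 25→179 °C: 3247.1 kJ/min
Q = ΔH = -2950.2 kJ/min = -49.169 kW
Heat removed = 177.01 MJ/h

Q_out = 177 MJ/h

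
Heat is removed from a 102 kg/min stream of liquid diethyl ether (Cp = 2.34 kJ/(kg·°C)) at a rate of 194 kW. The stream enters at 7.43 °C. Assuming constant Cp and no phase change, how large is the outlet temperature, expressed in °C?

Q = 194 kW = 11640 kJ/min
ΔT = Q/(ṁ·Cp) = 11640/(102×2.34) = 48.768 K
T_out = 7.43 − 48.768 = -41.338 °C

T_out = -41.3 °C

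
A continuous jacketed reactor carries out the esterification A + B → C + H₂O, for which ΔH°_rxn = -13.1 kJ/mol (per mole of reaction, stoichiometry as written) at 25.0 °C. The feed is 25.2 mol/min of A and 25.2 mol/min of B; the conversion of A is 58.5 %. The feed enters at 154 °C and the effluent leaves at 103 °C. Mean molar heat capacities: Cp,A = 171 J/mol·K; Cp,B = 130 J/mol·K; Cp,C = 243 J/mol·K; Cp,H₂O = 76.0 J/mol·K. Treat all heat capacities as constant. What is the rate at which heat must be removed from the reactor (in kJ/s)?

Extent of reaction ξ = 0.585 × 25.2 = 14.742 mol/min
Reaction term: ξ·ΔH°_rxn = 14.742 × -13.1 = -193.12 kJ/min
Sensible, feed 154→25 °C: -978.49 kJ/min
Outlet flows (mol/min): A 10.458, B 10.458, C 14.742, H₂O 14.742
Sensible, products 25→103 °C: 612.34 kJ/min
Q = ΔH = -559.27 kJ/min = -9.3211 kW
Heat removed = 9.3211 kJ/s

Q_out = 9.32 kJ/s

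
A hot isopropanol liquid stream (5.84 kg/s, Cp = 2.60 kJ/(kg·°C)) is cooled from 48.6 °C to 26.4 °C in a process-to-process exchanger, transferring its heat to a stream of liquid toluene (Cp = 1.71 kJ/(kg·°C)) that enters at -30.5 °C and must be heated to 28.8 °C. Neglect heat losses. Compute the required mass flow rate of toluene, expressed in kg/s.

ṁ_c = 3.32 kg/s

Heat released by hot stream: Q = 5.84 × 2.60 × (48.6 − 26.4) = 337.08 kJ/s
Energy balance on cold side (adiabatic exchanger): Q = ṁ_c·Cp_c·(T_c,out − T_c,in)
ṁ_c = 337.08 / [1.71 × (28.8 − -30.5)] = 3.3242 kg/s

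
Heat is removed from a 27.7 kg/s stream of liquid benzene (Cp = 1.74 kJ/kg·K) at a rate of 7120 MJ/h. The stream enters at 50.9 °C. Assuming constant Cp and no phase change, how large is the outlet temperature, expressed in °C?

Q = 7120 MJ/h = 1977.8 kJ/s
ΔT = Q/(ṁ·Cp) = 1977.8/(27.7×1.74) = 41.034 K
T_out = 50.9 − 41.034 = 9.8656 °C

T_out = 9.87 °C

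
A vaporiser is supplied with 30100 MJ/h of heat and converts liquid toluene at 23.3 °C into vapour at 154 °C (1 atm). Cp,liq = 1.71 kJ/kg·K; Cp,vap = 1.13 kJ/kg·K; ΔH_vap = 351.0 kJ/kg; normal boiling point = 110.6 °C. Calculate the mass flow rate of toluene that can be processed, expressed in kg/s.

ṁ = 15.2 kg/s

Δh = 1.71×(110.6−23.3) + 351.0 + 1.13×(154−110.6) = 549.33 kJ/kg
Q = 30100 MJ/h = 8361.1 kJ/s = 8361.1 kJ/s
ṁ = Q/Δh = 8361.1 / 549.33 = 15.221 kg/s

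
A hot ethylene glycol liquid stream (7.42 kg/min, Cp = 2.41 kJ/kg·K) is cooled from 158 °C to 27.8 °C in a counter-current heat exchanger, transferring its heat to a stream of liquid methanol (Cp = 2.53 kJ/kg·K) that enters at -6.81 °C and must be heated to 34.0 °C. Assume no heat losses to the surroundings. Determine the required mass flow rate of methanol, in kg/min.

Heat released by hot stream: Q = 7.42 × 2.41 × (158 − 27.8) = 2328.3 kJ/min
Energy balance on cold side (adiabatic exchanger): Q = ṁ_c·Cp_c·(T_c,out − T_c,in)
ṁ_c = 2328.3 / [2.53 × (34.0 − -6.81)] = 22.55 kg/min

ṁ_c = 22.5 kg/min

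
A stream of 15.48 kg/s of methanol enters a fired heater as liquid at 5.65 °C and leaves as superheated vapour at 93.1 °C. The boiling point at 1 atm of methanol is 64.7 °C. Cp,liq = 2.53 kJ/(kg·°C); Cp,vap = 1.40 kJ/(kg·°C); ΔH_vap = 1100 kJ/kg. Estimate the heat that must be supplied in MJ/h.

liquid 5.65→64.7 °C: 149.4 kJ/kg
vaporisation at 64.7 °C: 1100 kJ/kg
vapour 64.7→93.1 °C: 39.76 kJ/kg
Δh = 149.4 + 1100 + 39.76 = 1289.2 kJ/kg
Q = ṁ·Δh = 15.48 kg/s × 1289.2 kJ/kg = 19956 kJ/s
|Q| = 19956 kW = 71842 MJ/h

Q = 71800 MJ/h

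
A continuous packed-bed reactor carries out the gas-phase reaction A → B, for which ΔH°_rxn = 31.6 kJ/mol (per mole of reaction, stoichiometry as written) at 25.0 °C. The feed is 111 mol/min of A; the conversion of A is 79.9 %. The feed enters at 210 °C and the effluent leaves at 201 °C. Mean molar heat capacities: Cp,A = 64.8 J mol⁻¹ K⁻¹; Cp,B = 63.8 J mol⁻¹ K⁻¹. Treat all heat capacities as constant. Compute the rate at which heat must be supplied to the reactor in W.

Extent of reaction ξ = 0.799 × 111 = 88.689 mol/min
Reaction term: ξ·ΔH°_rxn = 88.689 × 31.6 = 2802.6 kJ/min
Sensible, feed 210→25 °C: -1330.7 kJ/min
Outlet flows (mol/min): A 22.311, B 88.689
Sensible, products 25→201 °C: 1250.3 kJ/min
Q = ΔH = 2722.2 kJ/min = 45.37 kW
Heat supplied = 45370 W

Q_in = 45400 W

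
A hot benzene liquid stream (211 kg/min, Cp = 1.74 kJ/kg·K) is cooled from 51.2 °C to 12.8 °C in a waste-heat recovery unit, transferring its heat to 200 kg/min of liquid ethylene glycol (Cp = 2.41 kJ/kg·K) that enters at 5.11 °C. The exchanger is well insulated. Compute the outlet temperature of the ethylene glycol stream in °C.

Heat released by hot stream: Q = 211 × 1.74 × (51.2 − 12.8) = 14098 kJ/min
Energy balance on cold side (adiabatic exchanger): Q = ṁ_c·Cp_c·(T_c,out − T_c,in)
T_c,out = 5.11 + 14098/(200 × 2.41) = 34.359 °C

T_c,out = 34.4 °C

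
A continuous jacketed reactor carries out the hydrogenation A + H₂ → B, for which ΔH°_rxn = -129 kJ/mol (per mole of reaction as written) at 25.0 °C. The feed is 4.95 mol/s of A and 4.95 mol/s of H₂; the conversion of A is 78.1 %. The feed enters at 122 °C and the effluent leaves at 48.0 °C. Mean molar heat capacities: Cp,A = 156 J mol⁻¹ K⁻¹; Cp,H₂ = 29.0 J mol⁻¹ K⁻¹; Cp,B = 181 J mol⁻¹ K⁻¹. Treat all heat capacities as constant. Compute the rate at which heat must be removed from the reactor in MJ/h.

Extent of reaction ξ = 0.781 × 4.95 = 3.866 mol/s
Reaction term: ξ·ΔH°_rxn = 3.866 × -129 = -498.71 kJ/s
Sensible, feed 122→25 °C: -88.828 kJ/s
Outlet flows (mol/s): A 1.084, H₂ 1.084, B 3.866
Sensible, products 25→48.0 °C: 20.707 kJ/s
Q = ΔH = -566.83 kJ/s = -566.83 kW
Heat removed = 2040.6 MJ/h

Q_out = 2040 MJ/h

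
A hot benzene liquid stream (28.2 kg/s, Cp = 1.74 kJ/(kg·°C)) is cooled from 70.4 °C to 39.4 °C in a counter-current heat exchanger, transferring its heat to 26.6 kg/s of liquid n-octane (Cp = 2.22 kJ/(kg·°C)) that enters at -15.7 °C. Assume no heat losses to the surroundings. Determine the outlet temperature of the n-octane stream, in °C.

T_c,out = 10.1 °C

Heat released by hot stream: Q = 28.2 × 1.74 × (70.4 − 39.4) = 1521.1 kJ/s
Energy balance on cold side (adiabatic exchanger): Q = ṁ_c·Cp_c·(T_c,out − T_c,in)
T_c,out = -15.7 + 1521.1/(26.6 × 2.22) = 10.059 °C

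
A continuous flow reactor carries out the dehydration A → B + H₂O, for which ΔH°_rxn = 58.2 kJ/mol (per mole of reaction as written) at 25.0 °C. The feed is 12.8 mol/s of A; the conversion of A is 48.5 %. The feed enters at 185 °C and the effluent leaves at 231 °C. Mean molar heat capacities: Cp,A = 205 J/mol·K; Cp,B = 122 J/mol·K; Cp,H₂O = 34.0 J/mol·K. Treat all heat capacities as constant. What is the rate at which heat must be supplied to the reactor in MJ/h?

Extent of reaction ξ = 0.485 × 12.8 = 6.208 mol/s
Reaction term: ξ·ΔH°_rxn = 6.208 × 58.2 = 361.31 kJ/s
Sensible, feed 185→25 °C: -419.84 kJ/s
Outlet flows (mol/s): A 6.592, B 6.208, H₂O 6.208
Sensible, products 25→231 °C: 477.88 kJ/s
Q = ΔH = 419.35 kJ/s = 419.35 kW
Heat supplied = 1509.6 MJ/h

Q_in = 1510 MJ/h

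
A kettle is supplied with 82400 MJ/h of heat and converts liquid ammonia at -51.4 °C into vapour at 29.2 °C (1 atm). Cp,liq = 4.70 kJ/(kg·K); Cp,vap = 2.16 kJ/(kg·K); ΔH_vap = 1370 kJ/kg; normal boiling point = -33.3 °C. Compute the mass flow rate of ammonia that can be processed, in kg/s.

Δh = 4.70×(-33.3−-51.4) + 1370 + 2.16×(29.2−-33.3) = 1590.1 kJ/kg
Q = 82400 MJ/h = 22889 kJ/s = 22889 kJ/s
ṁ = Q/Δh = 22889 / 1590.1 = 14.395 kg/s

ṁ = 14.4 kg/s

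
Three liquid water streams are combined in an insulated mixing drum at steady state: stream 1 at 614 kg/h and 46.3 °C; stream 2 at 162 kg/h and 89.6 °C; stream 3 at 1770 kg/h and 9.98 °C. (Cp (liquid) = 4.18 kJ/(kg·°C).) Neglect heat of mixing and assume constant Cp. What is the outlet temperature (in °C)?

T_out = 23.8 °C

Energy balance with Q = 0: Σ ṁᵢCp,ᵢ(T_out − Tᵢ) = 0
Σ ṁᵢCp,ᵢTᵢ = 614×4.18×46.3 + 162×4.18×89.6 + 1770×4.18×9.98 = 253340
Σ ṁᵢCp,ᵢ = 614×4.18 + 162×4.18 + 1770×4.18 = 10642
T_out = 253340 / 10642 = 23.805 °C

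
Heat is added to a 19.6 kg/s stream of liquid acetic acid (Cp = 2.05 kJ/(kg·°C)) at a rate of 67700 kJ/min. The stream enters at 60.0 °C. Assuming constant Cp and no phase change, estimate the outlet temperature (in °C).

Q = 67700 kJ/min = 1128.3 kJ/s
ΔT = Q/(ṁ·Cp) = 1128.3/(19.6×2.05) = 28.082 K
T_out = 60.0 + 28.082 = 88.082 °C

T_out = 88.1 °C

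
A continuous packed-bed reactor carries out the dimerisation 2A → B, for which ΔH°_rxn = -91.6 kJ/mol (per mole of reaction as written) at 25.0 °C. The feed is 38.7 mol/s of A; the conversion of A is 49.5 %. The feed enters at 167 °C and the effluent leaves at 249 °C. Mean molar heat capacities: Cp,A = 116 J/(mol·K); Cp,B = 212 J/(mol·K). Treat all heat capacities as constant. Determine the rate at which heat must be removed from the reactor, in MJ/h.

Extent of reaction ξ = 0.495 × 38.7 / 2 = 9.5783 mol/s
Reaction term: ξ·ΔH°_rxn = 9.5783 × -91.6 = -877.37 kJ/s
Sensible, feed 167→25 °C: -637.47 kJ/s
Outlet flows (mol/s): A 19.544, B 9.5783
Sensible, products 25→249 °C: 962.67 kJ/s
Q = ΔH = -552.16 kJ/s = -552.16 kW
Heat removed = 1987.8 MJ/h

Q_out = 1990 MJ/h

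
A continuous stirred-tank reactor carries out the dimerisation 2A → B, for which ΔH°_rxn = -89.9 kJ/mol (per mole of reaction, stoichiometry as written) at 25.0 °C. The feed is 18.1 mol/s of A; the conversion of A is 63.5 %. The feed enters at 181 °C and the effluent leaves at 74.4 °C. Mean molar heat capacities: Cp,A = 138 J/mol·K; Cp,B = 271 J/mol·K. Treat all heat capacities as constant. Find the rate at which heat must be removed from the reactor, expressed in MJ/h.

Q_out = 2820 MJ/h

Extent of reaction ξ = 0.635 × 18.1 / 2 = 5.7468 mol/s
Reaction term: ξ·ΔH°_rxn = 5.7468 × -89.9 = -516.63 kJ/s
Sensible, feed 181→25 °C: -389.66 kJ/s
Outlet flows (mol/s): A 6.6065, B 5.7468
Sensible, products 25→74.4 °C: 121.97 kJ/s
Q = ΔH = -784.32 kJ/s = -784.32 kW
Heat removed = 2823.5 MJ/h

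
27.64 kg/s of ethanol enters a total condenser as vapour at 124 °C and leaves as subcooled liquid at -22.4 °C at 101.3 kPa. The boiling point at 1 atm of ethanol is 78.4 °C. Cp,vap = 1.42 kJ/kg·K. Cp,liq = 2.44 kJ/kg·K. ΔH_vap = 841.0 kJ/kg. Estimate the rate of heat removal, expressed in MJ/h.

vapour 124→78.4 °C: -64.752 kJ/kg
condensation at 78.4 °C: -841 kJ/kg
liquid 78.4→-22.4 °C: -245.95 kJ/kg
Δh = -64.752 + -841 + -245.95 = -1151.7 kJ/kg
Q = ṁ·Δh = 27.64 kg/s × -1151.7 kJ/kg = -31833 kJ/s
|Q| = 31833 kW = 114600 MJ/h

Q_c = 115000 MJ/h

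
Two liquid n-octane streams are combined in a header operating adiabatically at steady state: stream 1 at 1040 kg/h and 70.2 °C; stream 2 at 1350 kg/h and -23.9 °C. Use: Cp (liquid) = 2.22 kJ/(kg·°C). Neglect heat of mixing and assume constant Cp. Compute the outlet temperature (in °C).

T_out = 17.0 °C

No heat crosses the boundary, so H_out = H_in.
T_out = Σ ṁᵢCp,ᵢTᵢ / Σ ṁᵢCp,ᵢ
      = 90449 / 5305.8 = 17.047 °C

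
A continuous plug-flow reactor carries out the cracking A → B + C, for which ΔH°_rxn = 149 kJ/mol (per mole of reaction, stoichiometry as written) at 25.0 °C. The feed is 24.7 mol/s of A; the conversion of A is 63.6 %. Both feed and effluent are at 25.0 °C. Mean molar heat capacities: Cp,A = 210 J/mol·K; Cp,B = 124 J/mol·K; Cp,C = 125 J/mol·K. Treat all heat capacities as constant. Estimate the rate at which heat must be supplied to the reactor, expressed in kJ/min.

Q_in = 140000 kJ/min

Extent of reaction ξ = 0.636 × 24.7 = 15.709 mol/s
Reaction term: ξ·ΔH°_rxn = 15.709 × 149 = 2340.7 kJ/s
Q = ΔH = 2340.7 kJ/s = 2340.7 kW
Heat supplied = 140440 kJ/min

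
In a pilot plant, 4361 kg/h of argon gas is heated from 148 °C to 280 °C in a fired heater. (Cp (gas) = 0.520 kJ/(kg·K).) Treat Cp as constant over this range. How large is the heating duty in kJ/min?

Q = 4990 kJ/min

Q = ṁ·Cp·ΔT = 4361 × 0.520 × (280 − 148) = 299340 kJ/h
Converting: 299340 / 3600 s = 83.15 kW
Heating duty = 4989 kJ/min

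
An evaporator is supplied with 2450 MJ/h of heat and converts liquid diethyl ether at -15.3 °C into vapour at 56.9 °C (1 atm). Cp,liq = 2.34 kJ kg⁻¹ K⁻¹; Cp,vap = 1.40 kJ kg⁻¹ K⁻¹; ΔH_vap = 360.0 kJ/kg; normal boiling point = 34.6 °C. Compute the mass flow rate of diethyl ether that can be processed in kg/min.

Δh = 2.34×(34.6−-15.3) + 360.0 + 1.40×(56.9−34.6) = 507.99 kJ/kg
Q = 2450 MJ/h = 680.56 kJ/s = 40833 kJ/min
ṁ = Q/Δh = 40833 / 507.99 = 80.383 kg/min

ṁ = 80.4 kg/min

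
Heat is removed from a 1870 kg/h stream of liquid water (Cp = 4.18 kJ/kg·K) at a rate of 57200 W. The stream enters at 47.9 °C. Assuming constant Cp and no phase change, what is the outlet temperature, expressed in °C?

Q = 57200 W = 205920 kJ/h
ΔT = Q/(ṁ·Cp) = 205920/(1870×4.18) = 26.344 K
T_out = 47.9 − 26.344 = 21.556 °C

T_out = 21.6 °C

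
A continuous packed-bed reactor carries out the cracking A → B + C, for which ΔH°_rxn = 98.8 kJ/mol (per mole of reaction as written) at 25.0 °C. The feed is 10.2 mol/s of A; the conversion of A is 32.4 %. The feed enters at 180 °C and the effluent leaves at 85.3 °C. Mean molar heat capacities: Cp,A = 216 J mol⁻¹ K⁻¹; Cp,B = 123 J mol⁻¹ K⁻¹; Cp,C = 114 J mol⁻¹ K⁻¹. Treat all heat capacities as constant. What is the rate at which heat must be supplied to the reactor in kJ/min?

Extent of reaction ξ = 0.324 × 10.2 = 3.3048 mol/s
Reaction term: ξ·ΔH°_rxn = 3.3048 × 98.8 = 326.51 kJ/s
Sensible, feed 180→25 °C: -341.5 kJ/s
Outlet flows (mol/s): A 6.8952, B 3.3048, C 3.3048
Sensible, products 25→85.3 °C: 137.04 kJ/s
Q = ΔH = 122.06 kJ/s = 122.06 kW
Heat supplied = 7323.4 kJ/min

Q_in = 7320 kJ/min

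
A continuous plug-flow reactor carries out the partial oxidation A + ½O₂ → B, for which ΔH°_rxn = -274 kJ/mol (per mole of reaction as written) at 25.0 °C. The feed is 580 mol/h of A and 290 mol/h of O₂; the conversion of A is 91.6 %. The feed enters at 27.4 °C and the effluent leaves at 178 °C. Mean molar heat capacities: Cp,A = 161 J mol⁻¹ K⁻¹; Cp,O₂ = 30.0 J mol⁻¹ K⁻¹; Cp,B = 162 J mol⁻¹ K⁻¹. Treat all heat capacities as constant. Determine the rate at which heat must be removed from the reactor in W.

Q_out = 36500 W

Extent of reaction ξ = 0.916 × 580 = 531.28 mol/h
Reaction term: ξ·ΔH°_rxn = 531.28 × -274 = -145570 kJ/h
Sensible, feed 27.4→25 °C: -244.99 kJ/h
Outlet flows (mol/h): A 48.72, O₂ 24.36, B 531.28
Sensible, products 25→178 °C: 14480 kJ/h
Q = ΔH = -131340 kJ/h = -36.482 kW
Heat removed = 36482 W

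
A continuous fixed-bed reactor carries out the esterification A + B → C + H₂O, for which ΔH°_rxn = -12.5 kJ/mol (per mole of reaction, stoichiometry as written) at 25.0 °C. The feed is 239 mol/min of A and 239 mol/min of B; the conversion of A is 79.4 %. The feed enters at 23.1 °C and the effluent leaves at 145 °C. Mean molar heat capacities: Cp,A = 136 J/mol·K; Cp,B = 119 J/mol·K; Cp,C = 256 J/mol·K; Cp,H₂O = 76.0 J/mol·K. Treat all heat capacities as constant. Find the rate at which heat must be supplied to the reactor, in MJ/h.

Q_in = 409 MJ/h

Extent of reaction ξ = 0.794 × 239 = 189.77 mol/min
Reaction term: ξ·ΔH°_rxn = 189.77 × -12.5 = -2372.1 kJ/min
Sensible, feed 23.1→25 °C: 115.8 kJ/min
Outlet flows (mol/min): A 49.234, B 49.234, C 189.77, H₂O 189.77
Sensible, products 25→145 °C: 9066.8 kJ/min
Q = ΔH = 6810.6 kJ/min = 113.51 kW
Heat supplied = 408.63 MJ/h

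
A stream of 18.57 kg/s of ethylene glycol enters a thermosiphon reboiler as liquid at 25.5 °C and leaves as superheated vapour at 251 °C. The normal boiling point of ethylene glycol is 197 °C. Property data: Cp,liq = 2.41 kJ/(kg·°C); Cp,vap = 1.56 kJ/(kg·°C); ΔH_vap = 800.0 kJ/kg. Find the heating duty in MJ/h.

Q = 86700 MJ/h

liquid 25.5→197 °C: 413.31 kJ/kg
vaporisation at 197 °C: 800 kJ/kg
vapour 197→251 °C: 84.24 kJ/kg
Δh = 413.31 + 800 + 84.24 = 1297.6 kJ/kg
Q = ṁ·Δh = 18.57 kg/s × 1297.6 kJ/kg = 24096 kJ/s
|Q| = 24096 kW = 86744 MJ/h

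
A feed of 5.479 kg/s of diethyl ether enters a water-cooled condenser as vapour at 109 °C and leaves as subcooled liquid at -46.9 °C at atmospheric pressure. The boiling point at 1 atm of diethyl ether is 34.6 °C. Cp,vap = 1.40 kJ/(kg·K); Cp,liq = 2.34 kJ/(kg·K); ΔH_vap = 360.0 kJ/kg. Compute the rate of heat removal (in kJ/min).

vapour 109→34.6 °C: -104.16 kJ/kg
condensation at 34.6 °C: -360 kJ/kg
liquid 34.6→-46.9 °C: -190.71 kJ/kg
Δh = -104.16 + -360 + -190.71 = -654.87 kJ/kg
Q = ṁ·Δh = 5.479 kg/s × -654.87 kJ/kg = -3588 kJ/s
|Q| = 3588 kW = 215280 kJ/min

Q_c = 215000 kJ/min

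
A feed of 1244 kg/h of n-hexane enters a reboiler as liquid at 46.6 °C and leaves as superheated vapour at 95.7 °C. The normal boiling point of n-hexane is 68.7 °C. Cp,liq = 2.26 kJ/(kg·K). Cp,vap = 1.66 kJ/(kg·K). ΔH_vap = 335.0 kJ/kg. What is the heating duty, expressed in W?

liquid 46.6→68.7 °C: 49.946 kJ/kg
vaporisation at 68.7 °C: 335 kJ/kg
vapour 68.7→95.7 °C: 44.82 kJ/kg
Δh = 49.946 + 335 + 44.82 = 429.77 kJ/kg
Q = ṁ·Δh = 1244 kg/h × 429.77 kJ/kg = 534630 kJ/h
|Q| = 148.51 kW = 148510 W

Q = 149000 W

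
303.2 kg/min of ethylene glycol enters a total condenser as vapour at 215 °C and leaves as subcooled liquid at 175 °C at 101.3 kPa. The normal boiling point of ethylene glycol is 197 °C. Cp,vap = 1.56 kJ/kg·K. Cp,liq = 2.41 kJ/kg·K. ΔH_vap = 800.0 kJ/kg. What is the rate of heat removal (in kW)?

Q_c = 4450 kW

vapour 215→197 °C: -28.08 kJ/kg
condensation at 197 °C: -800 kJ/kg
liquid 197→175 °C: -53.02 kJ/kg
Δh = -28.08 + -800 + -53.02 = -881.1 kJ/kg
Q = ṁ·Δh = 303.2 kg/min × -881.1 kJ/kg = -267150 kJ/min
|Q| = 4452.5 kW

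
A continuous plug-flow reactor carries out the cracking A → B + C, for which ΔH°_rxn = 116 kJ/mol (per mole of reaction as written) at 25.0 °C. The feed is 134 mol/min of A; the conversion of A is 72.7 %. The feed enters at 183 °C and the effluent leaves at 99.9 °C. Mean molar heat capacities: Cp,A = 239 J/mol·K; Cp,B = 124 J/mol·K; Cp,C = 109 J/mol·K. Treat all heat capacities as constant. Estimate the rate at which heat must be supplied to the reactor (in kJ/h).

Q_in = 516000 kJ/h

Extent of reaction ξ = 0.727 × 134 = 97.418 mol/min
Reaction term: ξ·ΔH°_rxn = 97.418 × 116 = 11300 kJ/min
Sensible, feed 183→25 °C: -5060.1 kJ/min
Outlet flows (mol/min): A 36.582, B 97.418, C 97.418
Sensible, products 25→99.9 °C: 2355 kJ/min
Q = ΔH = 8595.3 kJ/min = 143.26 kW
Heat supplied = 515720 kJ/h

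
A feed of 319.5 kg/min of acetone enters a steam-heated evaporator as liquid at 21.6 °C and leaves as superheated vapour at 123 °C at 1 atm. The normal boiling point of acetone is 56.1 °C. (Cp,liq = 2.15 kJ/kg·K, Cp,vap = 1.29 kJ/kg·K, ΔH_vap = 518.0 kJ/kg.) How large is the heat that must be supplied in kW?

liquid 21.6→56.1 °C: 74.175 kJ/kg
vaporisation at 56.1 °C: 518 kJ/kg
vapour 56.1→123 °C: 86.301 kJ/kg
Δh = 74.175 + 518 + 86.301 = 678.48 kJ/kg
Q = ṁ·Δh = 319.5 kg/min × 678.48 kJ/kg = 216770 kJ/min
|Q| = 3612.9 kW

Q = 3610 kW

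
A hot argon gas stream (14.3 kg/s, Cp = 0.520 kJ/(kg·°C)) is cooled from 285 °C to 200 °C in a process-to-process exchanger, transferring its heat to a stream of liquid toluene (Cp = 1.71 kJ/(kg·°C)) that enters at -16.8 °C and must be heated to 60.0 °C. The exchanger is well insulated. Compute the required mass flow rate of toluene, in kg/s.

Heat released by hot stream: Q = 14.3 × 0.520 × (285 − 200) = 632.06 kJ/s
Energy balance on cold side (adiabatic exchanger): Q = ṁ_c·Cp_c·(T_c,out − T_c,in)
ṁ_c = 632.06 / [1.71 × (60.0 − -16.8)] = 4.8128 kg/s

ṁ_c = 4.81 kg/s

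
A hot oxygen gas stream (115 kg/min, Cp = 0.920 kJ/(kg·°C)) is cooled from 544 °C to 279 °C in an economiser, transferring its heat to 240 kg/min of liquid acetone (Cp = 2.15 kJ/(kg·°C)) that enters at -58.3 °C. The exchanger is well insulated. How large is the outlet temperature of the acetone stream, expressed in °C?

T_c,out = -3.96 °C

Heat released by hot stream: Q = 115 × 0.920 × (544 − 279) = 28037 kJ/min
Energy balance on cold side (adiabatic exchanger): Q = ṁ_c·Cp_c·(T_c,out − T_c,in)
T_c,out = -58.3 + 28037/(240 × 2.15) = -3.9647 °C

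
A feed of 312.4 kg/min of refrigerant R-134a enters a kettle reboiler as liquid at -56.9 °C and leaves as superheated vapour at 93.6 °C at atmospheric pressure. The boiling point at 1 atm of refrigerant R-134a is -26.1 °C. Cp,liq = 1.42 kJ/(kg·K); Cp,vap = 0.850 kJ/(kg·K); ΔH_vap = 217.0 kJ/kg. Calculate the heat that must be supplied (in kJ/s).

Q = 1890 kJ/s

liquid -56.9→-26.1 °C: 43.736 kJ/kg
vaporisation at -26.1 °C: 217 kJ/kg
vapour -26.1→93.6 °C: 101.74 kJ/kg
Δh = 43.736 + 217 + 101.74 = 362.48 kJ/kg
Q = ṁ·Δh = 312.4 kg/min × 362.48 kJ/kg = 113240 kJ/min
|Q| = 1887.3 kW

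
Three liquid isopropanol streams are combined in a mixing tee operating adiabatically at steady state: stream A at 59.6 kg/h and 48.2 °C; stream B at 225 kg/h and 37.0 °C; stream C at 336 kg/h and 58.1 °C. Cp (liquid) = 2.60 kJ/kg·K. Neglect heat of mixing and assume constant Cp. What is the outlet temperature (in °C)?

T_out = 49.5 °C

No heat crosses the boundary, so H_out = H_in.
Σ ṁᵢCp,ᵢTᵢ = 59.6×2.60×48.2 + 225×2.60×37.0 + 336×2.60×58.1 = 79870
Σ ṁᵢCp,ᵢ = 59.6×2.60 + 225×2.60 + 336×2.60 = 1613.6
T_out = 79870 / 1613.6 = 49.499 °C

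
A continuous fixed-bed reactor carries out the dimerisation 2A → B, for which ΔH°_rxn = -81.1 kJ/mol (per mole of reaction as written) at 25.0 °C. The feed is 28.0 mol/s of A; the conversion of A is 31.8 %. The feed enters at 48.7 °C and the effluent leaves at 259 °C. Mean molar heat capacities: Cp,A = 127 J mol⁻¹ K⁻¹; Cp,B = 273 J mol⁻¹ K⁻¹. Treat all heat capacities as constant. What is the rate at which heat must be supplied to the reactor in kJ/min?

Q_in = 24400 kJ/min

Extent of reaction ξ = 0.318 × 28.0 / 2 = 4.452 mol/s
Reaction term: ξ·ΔH°_rxn = 4.452 × -81.1 = -361.06 kJ/s
Sensible, feed 48.7→25 °C: -84.277 kJ/s
Outlet flows (mol/s): A 19.096, B 4.452
Sensible, products 25→259 °C: 851.9 kJ/s
Q = ΔH = 406.56 kJ/s = 406.56 kW
Heat supplied = 24394 kJ/min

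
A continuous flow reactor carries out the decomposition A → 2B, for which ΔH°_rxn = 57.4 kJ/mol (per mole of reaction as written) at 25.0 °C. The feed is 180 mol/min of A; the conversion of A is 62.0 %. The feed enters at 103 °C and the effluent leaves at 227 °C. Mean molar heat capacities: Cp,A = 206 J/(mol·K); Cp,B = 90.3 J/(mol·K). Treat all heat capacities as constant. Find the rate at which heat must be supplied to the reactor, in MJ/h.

Extent of reaction ξ = 0.620 × 180 = 111.6 mol/min
Reaction term: ξ·ΔH°_rxn = 111.6 × 57.4 = 6405.8 kJ/min
Sensible, feed 103→25 °C: -2892.2 kJ/min
Outlet flows (mol/min): A 68.4, B 223.2
Sensible, products 25→227 °C: 6917.6 kJ/min
Q = ΔH = 10431 kJ/min = 173.85 kW
Heat supplied = 625.87 MJ/h

Q_in = 626 MJ/h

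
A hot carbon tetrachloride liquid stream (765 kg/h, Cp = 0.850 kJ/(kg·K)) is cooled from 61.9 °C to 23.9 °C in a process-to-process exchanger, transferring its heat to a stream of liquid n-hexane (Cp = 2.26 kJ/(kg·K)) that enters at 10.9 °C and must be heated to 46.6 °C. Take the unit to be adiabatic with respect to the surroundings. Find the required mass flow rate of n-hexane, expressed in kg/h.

ṁ_c = 306 kg/h

Heat released by hot stream: Q = 765 × 0.850 × (61.9 − 23.9) = 24710 kJ/h
Energy balance on cold side (adiabatic exchanger): Q = ṁ_c·Cp_c·(T_c,out − T_c,in)
ṁ_c = 24710 / [2.26 × (46.6 − 10.9)] = 306.26 kg/h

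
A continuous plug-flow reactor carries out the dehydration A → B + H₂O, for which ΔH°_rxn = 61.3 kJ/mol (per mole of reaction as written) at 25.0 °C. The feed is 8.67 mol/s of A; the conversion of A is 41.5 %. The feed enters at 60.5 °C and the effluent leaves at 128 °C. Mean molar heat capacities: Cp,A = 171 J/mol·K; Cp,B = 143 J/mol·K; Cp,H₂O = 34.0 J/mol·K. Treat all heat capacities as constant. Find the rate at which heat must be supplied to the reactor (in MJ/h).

Q_in = 1160 MJ/h

Extent of reaction ξ = 0.415 × 8.67 = 3.598 mol/s
Reaction term: ξ·ΔH°_rxn = 3.598 × 61.3 = 220.56 kJ/s
Sensible, feed 60.5→25 °C: -52.631 kJ/s
Outlet flows (mol/s): A 5.072, B 3.598, H₂O 3.598
Sensible, products 25→128 °C: 154.93 kJ/s
Q = ΔH = 322.86 kJ/s = 322.86 kW
Heat supplied = 1162.3 MJ/h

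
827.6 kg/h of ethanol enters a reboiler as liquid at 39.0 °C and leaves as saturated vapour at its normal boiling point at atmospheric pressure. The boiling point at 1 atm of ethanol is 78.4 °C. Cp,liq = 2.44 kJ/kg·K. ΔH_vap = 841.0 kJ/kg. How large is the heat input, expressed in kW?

liquid 39.0→78.4 °C: 96.136 kJ/kg
vaporisation at 78.4 °C: 841 kJ/kg
Δh = 96.136 + 841 = 937.14 kJ/kg
Q = ṁ·Δh = 827.6 kg/h × 937.14 kJ/kg = 775570 kJ/h
|Q| = 215.44 kW

Q = 215 kW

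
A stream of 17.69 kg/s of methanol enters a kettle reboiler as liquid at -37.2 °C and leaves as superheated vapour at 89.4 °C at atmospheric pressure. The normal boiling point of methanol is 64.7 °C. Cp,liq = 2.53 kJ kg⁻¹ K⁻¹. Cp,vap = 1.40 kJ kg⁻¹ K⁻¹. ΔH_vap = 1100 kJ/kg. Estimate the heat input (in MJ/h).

liquid -37.2→64.7 °C: 257.81 kJ/kg
vaporisation at 64.7 °C: 1100 kJ/kg
vapour 64.7→89.4 °C: 34.58 kJ/kg
Δh = 257.81 + 1100 + 34.58 = 1392.4 kJ/kg
Q = ṁ·Δh = 17.69 kg/s × 1392.4 kJ/kg = 24631 kJ/s
|Q| = 24631 kW = 88673 MJ/h

Q = 88700 MJ/h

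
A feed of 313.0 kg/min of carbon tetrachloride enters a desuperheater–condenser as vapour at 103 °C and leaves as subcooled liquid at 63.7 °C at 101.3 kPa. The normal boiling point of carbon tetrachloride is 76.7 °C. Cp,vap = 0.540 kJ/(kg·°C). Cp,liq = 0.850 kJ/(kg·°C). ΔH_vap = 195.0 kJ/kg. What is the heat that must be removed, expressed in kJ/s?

Q_c = 1150 kJ/s

vapour 103→76.7 °C: -14.202 kJ/kg
condensation at 76.7 °C: -195 kJ/kg
liquid 76.7→63.7 °C: -11.05 kJ/kg
Δh = -14.202 + -195 + -11.05 = -220.25 kJ/kg
Q = ṁ·Δh = 313.0 kg/min × -220.25 kJ/kg = -68939 kJ/min
|Q| = 1149 kW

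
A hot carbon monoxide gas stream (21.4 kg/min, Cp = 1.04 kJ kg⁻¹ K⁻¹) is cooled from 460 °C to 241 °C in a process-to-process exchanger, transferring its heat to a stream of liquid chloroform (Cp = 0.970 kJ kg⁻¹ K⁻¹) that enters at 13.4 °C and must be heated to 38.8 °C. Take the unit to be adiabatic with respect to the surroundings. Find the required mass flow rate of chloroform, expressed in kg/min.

Heat released by hot stream: Q = 21.4 × 1.04 × (460 − 241) = 4874.1 kJ/min
Energy balance on cold side (adiabatic exchanger): Q = ṁ_c·Cp_c·(T_c,out − T_c,in)
ṁ_c = 4874.1 / [0.970 × (38.8 − 13.4)] = 197.83 kg/min

ṁ_c = 198 kg/min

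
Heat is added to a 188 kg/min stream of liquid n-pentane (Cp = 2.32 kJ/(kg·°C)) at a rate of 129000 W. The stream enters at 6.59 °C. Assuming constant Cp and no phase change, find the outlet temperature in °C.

T_out = 24.3 °C

Q = 129000 W = 7740 kJ/min
ΔT = Q/(ṁ·Cp) = 7740/(188×2.32) = 17.746 K
T_out = 6.59 + 17.746 = 24.336 °C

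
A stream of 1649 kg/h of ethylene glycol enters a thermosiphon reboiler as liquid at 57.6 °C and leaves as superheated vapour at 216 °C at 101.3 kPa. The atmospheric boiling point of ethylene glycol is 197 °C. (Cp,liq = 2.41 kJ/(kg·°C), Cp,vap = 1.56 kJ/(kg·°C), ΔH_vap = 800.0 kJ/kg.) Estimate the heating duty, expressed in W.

Q = 534000 W

liquid 57.6→197 °C: 335.95 kJ/kg
vaporisation at 197 °C: 800 kJ/kg
vapour 197→216 °C: 29.64 kJ/kg
Δh = 335.95 + 800 + 29.64 = 1165.6 kJ/kg
Q = ṁ·Δh = 1649 kg/h × 1165.6 kJ/kg = 1.9221e+06 kJ/h
|Q| = 533.91 kW = 533910 W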